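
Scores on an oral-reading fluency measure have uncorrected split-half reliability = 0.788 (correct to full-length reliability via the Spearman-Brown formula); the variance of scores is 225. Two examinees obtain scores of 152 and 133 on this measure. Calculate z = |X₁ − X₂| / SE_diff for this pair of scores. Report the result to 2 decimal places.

2.60

SD = √225 = 15.00000
r_full = 2·0.788 / (1 + 0.788) ≈ 0.88143
SEM = 15.00000 * √(1 − 0.88143) = 15.00000 * √0.11857 ≈ 15.00000 * 0.34434 ≈ 5.16506
SE_diff = SEM * √2 ≈ 5.16506 * 1.41421 ≈ 7.30450
z = |152 − 133| / 7.30450 = 19 / 7.30450 ≈ 2.60114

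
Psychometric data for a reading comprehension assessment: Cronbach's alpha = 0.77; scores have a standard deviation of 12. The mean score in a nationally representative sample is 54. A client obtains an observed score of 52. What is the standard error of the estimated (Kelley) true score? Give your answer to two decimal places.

SE_est = SD × √(r(1 − r)) = 12.00000 × √0.17710 ≈ 12.00000 × 0.42083 ≈ 5.04999

5.05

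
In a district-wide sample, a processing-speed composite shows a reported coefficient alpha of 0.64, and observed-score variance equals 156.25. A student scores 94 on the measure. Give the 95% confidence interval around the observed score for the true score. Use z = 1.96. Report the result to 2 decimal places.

SD = √156.25 ≈ 12.50000
The standard error of measurement is 12.50000·√(1 − 0.64000) ≈ 12.50000·0.60000 ≈ 7.50000.
Half-width = 1.96·7.50000 ≈ 14.70000
Interval: (79.30000, 108.70000)

[79.30, 108.70]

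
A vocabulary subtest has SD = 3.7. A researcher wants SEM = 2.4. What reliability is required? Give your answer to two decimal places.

0.58

Required reliability = 1 − (SEM/SD)² = 1 − 0.421 ≈ 0.579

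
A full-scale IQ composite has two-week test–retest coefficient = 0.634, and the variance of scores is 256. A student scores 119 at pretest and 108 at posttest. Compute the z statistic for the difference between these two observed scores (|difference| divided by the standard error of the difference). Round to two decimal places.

0.80

σ = 256^(1/2) = 16.000
SEM = 16.000*√(1 − 0.634) ≈ 9.680
SE_diff = SEM * √2 ≈ 9.680 * 1.414 ≈ 13.689
z = |119 − 108| / 13.689 = 11 / 13.689 ≈ 0.804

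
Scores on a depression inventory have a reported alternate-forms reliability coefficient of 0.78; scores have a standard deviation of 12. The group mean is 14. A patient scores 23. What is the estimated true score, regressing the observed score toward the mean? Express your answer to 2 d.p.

Estimated true score = 0.78000*23 + (1 − 0.78000)*14 ≈ 21.02000

21.02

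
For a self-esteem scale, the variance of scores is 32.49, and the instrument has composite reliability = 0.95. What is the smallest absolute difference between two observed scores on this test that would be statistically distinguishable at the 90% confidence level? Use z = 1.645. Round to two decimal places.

SD = √32.49 ≈ 5.70000
The standard error of measurement is 5.70000·√(1 − 0.95000) ≈ 5.70000·0.22361 ≈ 1.27456.
Standard error of the difference = 1.27456·√2 ≈ 1.80250
Minimum reliable difference = 1.645 · SE_diff ≈ 1.645 · 1.80250 ≈ 2.96511

2.97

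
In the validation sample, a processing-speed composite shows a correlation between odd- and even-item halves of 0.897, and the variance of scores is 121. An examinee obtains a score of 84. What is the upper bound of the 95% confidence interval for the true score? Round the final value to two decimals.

89.02

SD = √121 ≈ 11.000
r_full = 2·0.897 / (1 + 0.897) ≈ 0.946
SEM = 11.000 × √(1 − 0.946) = 11.000 × √0.054 ≈ 11.000 × 0.233 ≈ 2.563
1.96 × SEM ≈ 5.024
Upper limit = 84 + 5.024 ≈ 89.024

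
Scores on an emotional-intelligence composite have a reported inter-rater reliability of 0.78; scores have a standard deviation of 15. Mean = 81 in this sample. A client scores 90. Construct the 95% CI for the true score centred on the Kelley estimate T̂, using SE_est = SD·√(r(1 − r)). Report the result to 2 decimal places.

T̂ = 0.7800(90) + 0.2200(81) ≈ 88.0200
SE_est = SD · √(r(1 − r)) = 15.0000 · √0.1716 ≈ 15.0000 · 0.4142 ≈ 6.2137
CI = 88.0200 ± 1.96 · 6.2137 → [75.8412, 100.1988]

[75.84, 100.20]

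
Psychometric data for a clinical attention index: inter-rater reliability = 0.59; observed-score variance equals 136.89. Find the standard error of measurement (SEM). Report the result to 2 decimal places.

7.49

σ = 136.89^(1/2) = 11.700
SEM = 11.700 · √(1 − 0.590) = 11.700 · √0.410 ≈ 11.700 · 0.640 ≈ 7.492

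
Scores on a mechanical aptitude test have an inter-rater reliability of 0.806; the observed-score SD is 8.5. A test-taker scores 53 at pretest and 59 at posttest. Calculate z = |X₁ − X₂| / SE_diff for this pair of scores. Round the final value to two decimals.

1.13

SEM = 8.5000 * √(1 − 0.8060) = 8.5000 * √0.1940 ≈ 8.5000 * 0.4405 ≈ 3.7439
Standard error of the difference = 3.7439·√2 ≈ 5.2946
z = 6 / 5.2946 ≈ 1.1332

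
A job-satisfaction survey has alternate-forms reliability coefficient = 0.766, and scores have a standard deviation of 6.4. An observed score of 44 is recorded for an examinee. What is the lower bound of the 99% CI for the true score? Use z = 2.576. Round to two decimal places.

36.02

SEM = 6.40000×√(1 − 0.76600) ≈ 3.09591
Half-width = 2.576×3.09591 ≈ 7.97506
Lower limit = 44 − 7.97506 ≈ 36.02494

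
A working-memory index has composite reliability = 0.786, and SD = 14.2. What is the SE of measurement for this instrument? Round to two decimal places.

6.57

The standard error of measurement is 14.200*√(1 − 0.786) ≈ 14.200*0.463 ≈ 6.569.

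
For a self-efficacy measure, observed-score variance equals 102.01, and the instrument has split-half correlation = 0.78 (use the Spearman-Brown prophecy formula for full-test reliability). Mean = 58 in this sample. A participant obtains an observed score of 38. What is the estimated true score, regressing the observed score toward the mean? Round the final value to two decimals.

Full-length reliability (Spearman-Brown) = 2(0.78)/(1+0.78) ≈ 0.8764
T̂ = 0.8764(38) + 0.1236(58) ≈ 40.4719

40.47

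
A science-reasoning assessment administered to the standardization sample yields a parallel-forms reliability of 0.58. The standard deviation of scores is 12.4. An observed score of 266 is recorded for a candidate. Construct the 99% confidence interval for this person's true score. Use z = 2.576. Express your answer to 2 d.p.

[245.30, 286.70]

SEM = 12.400*√(1 − 0.580) ≈ 8.036
Margin = 2.576 * 8.036 ≈ 20.701
99% CI: 266 ± 20.701 = [245.299, 286.701]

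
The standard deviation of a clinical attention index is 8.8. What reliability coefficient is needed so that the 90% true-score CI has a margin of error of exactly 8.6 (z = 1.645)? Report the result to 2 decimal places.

Required SEM = 8.6 / 1.645 ≃ 5.2280
r = 1 − (SEM / SD)² = 1 − (5.2280 / 8.8)² ≃ 1 − 0.3529 ≃ 0.6471

0.65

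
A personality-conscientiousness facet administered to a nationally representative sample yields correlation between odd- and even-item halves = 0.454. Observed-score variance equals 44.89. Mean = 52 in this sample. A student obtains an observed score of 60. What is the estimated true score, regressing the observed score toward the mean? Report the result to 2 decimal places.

Spearman-Brown: r = 2(0.454) / (1 + 0.454) = 0.908 / 1.454 ≈ 0.624
Estimated true score = 0.624*60 + (1 − 0.624)*52 ≈ 56.996

57.00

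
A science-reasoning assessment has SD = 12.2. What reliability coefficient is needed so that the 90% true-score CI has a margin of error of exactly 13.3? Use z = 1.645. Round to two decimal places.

SEM needed = half-width / z = 13.3/1.645 ≈ 8.085
r = 1 − (SEM / SD)² = 1 − (8.085 / 12.2)² ≈ 1 − 0.439 ≈ 0.561

0.56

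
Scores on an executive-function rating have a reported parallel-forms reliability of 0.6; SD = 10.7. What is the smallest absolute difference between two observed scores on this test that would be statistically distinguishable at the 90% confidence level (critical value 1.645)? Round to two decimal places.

SEM = 10.70000 * √(1 − 0.60000) = 10.70000 * √0.40000 ≃ 10.70000 * 0.63246 ≃ 6.76727
SE_diff = SEM * √2 ≃ 6.76727 * 1.41421 ≃ 9.57037
Minimum reliable difference = 1.645 * SE_diff ≃ 1.645 * 9.57037 ≃ 15.74326

15.74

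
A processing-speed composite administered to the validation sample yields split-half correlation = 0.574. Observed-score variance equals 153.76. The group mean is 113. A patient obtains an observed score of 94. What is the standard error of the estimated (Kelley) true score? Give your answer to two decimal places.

SD = √153.76 = 12.4000
r_full = 2·0.574 / (1 + 0.574) ≃ 0.7294
SE_est = 12.4000·√[r(1 − r)] ≃ 5.5093

5.51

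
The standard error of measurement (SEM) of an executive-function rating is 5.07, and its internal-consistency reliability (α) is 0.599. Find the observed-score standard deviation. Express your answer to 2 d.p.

SD = SEM / √(1 − r) = 5.07 / √0.401 ≈ 5.07 / 0.633 ≈ 8.006

8.01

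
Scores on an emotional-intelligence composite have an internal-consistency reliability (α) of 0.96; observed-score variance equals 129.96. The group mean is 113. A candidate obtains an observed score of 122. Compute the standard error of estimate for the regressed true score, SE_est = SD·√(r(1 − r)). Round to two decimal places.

2.23

SD = √129.96 ≈ 11.40000
SE_est = SD × √(r(1 − r)) = 11.40000 × √0.03840 ≈ 11.40000 × 0.19596 ≈ 2.23393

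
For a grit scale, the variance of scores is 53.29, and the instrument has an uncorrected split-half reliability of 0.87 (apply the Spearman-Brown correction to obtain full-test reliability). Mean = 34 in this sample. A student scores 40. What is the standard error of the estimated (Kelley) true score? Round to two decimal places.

1.86

SD = √53.29 ≈ 7.30000
Spearman-Brown: r = 2(0.87) / (1 + 0.87) = 1.74000 / 1.87000 ≈ 0.93048
SE_est = SD × √(r(1 − r)) = 7.30000 × √0.06469 ≈ 7.30000 × 0.25433 ≈ 1.85664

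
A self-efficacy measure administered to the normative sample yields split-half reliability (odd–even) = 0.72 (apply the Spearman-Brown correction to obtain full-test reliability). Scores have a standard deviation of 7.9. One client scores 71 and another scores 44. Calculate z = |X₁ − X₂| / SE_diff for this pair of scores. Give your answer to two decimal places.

Full-length reliability (Spearman-Brown) = 2(0.72)/(1+0.72) ≈ 0.8372
SEM = 7.9000 × √(1 − 0.8372) = 7.9000 × √0.1628 ≈ 7.9000 × 0.4035 ≈ 3.1874
SE_diff = √2 × SEM ≈ 4.5077
z = |71 − 44| / 4.5077 = 27 / 4.5077 ≈ 5.9897

5.99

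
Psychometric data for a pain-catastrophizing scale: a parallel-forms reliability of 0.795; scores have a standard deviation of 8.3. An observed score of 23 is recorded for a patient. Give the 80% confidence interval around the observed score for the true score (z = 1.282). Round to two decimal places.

[18.18, 27.82]

SEM = 8.300 × √(1 − 0.795) = 8.300 × √0.205 ≈ 8.300 × 0.453 ≈ 3.758
Half-width = 1.282×3.758 ≈ 4.818
80% CI: 23 ± 4.818 = [18.182, 27.818]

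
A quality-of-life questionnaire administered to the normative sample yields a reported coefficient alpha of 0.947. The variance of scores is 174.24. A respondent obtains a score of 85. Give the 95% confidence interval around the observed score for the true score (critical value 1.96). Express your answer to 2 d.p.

SD = √174.24 = 13.2000
SEM = 13.2000 × √(1 − 0.9470) = 13.2000 × √0.0530 ≃ 13.2000 × 0.2302 ≃ 3.0389
Margin = 1.96 × 3.0389 ≃ 5.9562
95% CI: 85 ± 5.9562 = [79.0438, 90.9562]

[79.04, 90.96]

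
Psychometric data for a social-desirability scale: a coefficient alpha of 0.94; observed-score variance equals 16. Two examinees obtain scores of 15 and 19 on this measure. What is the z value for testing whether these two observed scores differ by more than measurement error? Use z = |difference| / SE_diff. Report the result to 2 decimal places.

2.89

SD = √16 ≈ 4.000
SEM = 4.000 · √(1 − 0.940) = 4.000 · √0.060 ≈ 4.000 · 0.245 ≈ 0.980
SE_diff = SEM · √2 ≈ 0.980 · 1.414 ≈ 1.386
z = 4 / 1.386 ≈ 2.887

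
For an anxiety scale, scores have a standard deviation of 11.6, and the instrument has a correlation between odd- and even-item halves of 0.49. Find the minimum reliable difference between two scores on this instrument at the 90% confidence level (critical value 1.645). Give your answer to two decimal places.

15.79

Spearman-Brown: r = 2(0.49) / (1 + 0.49) = 0.98000 / 1.49000 ≃ 0.65772
SEM = 11.60000 · √(1 − 0.65772) = 11.60000 · √0.34228 ≃ 11.60000 · 0.58505 ≃ 6.78656
SE_diff = √2 · SEM ≃ 9.59765
Smallest detectable difference = 1.645·9.59765 ≃ 15.78814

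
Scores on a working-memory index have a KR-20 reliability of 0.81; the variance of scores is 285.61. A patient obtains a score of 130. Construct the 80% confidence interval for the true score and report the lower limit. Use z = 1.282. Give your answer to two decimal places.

σ = 285.61^(1/2) = 16.9000
SEM = 16.9000*√(1 − 0.8100) ≈ 7.3665
Half-width = 1.282*7.3665 ≈ 9.4439
Lower bound: 130 − 9.4439 = 120.5561

120.56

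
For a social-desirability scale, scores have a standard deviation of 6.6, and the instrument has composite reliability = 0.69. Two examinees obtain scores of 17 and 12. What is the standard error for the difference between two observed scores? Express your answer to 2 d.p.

5.20

SEM = 6.60000·√(1 − 0.69000) ≈ 3.67472
SE_diff = SEM · √2 ≈ 3.67472 · 1.41421 ≈ 5.19685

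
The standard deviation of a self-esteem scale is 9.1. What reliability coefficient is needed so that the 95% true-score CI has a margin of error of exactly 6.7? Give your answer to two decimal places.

SEM needed = half-width / z = 6.7/1.96 ≃ 3.4184
r = 1 − (3.4184/9.1)² ≃ 1 − 0.1411 ≃ 0.8589

0.86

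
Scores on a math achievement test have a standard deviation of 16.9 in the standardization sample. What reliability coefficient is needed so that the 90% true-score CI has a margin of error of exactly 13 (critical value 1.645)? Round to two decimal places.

0.78

Required SEM = 13 / 1.645 ≈ 7.90274
Required reliability = 1 − (SEM/SD)² = 1 − 0.21867 ≈ 0.78133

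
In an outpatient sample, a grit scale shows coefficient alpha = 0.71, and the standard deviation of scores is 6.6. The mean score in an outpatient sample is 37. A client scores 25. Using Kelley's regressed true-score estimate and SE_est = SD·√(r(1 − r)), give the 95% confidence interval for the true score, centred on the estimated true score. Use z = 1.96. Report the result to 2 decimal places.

[22.61, 34.35]

T̂ = r·X + (1 − r)·M = 0.71000×25 + 0.29000×37 = 17.75000 + 10.73000 ≈ 28.48000
SE_est = SD × √(r(1 − r)) = 6.60000 × √0.20590 ≈ 6.60000 × 0.45376 ≈ 2.99483
CI = 28.48000 ± 1.96 × 2.99483 → [22.61013, 34.34987]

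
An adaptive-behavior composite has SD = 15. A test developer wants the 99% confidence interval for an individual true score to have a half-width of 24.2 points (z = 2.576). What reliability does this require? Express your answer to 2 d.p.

Required SEM = 24.2 / 2.576 ≈ 9.39441
r = 1 − (SEM / SD)² = 1 − (9.39441 / 15)² ≈ 1 − 0.39224 ≈ 0.60776

0.61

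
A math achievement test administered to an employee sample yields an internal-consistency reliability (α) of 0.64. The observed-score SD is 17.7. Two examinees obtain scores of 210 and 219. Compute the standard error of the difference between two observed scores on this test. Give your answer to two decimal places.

SEM = 17.700*√(1 − 0.640) ≃ 10.620
Standard error of the difference = 10.620·√2 ≃ 15.019

15.02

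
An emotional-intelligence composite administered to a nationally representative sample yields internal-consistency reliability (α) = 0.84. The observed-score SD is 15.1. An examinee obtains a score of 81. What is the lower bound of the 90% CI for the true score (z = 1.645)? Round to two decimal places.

SEM = 15.10000·√(1 − 0.84000) ≃ 6.04000
Half-width = 1.645·6.04000 ≃ 9.93580
Lower bound: 81 − 9.93580 = 71.06420

71.06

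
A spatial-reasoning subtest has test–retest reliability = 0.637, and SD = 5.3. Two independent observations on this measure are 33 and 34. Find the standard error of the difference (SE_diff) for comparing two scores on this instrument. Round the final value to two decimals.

4.52

SEM = 5.300×√(1 − 0.637) ≈ 3.193
SE_diff = √2 × SEM ≈ 4.516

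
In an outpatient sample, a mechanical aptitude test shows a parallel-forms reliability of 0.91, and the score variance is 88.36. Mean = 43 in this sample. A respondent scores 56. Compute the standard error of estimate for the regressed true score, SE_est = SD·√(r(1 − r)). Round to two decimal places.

SD = √88.36 = 9.4000
SE_est = 9.4000*√(0.9100*0.0900) ≃ 2.6901

2.69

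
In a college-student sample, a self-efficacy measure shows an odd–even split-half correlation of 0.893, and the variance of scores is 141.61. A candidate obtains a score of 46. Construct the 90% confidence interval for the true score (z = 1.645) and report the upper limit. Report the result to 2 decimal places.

SD = √141.61 = 11.9000
Spearman-Brown: r = 2(0.893) / (1 + 0.893) = 1.7860 / 1.8930 ≃ 0.9435
The standard error of measurement is 11.9000*√(1 − 0.9435) ≃ 11.9000*0.2377 ≃ 2.8292.
Half-width = 1.645*2.8292 ≃ 4.6540
Upper bound: 46 + 4.6540 = 50.6540

50.65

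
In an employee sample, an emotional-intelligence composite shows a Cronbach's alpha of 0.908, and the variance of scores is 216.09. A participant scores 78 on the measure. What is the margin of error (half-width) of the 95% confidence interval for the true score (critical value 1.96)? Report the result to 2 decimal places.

8.74

σ = 216.09^(1/2) = 14.7000
SEM = 14.7000×√(1 − 0.9080) ≈ 4.4587
1.96 × SEM ≈ 8.7391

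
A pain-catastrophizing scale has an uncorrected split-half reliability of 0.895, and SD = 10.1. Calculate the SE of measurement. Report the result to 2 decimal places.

2.38

Spearman-Brown: r = 2(0.895) / (1 + 0.895) = 1.7900 / 1.8950 ≈ 0.9446
The standard error of measurement is 10.1000*√(1 − 0.9446) ≈ 10.1000*0.2354 ≈ 2.3775.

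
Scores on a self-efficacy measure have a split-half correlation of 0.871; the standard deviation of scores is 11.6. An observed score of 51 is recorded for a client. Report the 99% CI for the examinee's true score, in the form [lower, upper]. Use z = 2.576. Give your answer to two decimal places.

[43.15, 58.85]

Spearman-Brown: r = 2(0.871) / (1 + 0.871) = 1.742 / 1.871 ≈ 0.931
SEM = 11.600·√(1 − 0.931) ≈ 3.046
Half-width = 2.576·3.046 ≈ 7.846
99% CI: 51 ± 7.846 = [43.154, 58.846]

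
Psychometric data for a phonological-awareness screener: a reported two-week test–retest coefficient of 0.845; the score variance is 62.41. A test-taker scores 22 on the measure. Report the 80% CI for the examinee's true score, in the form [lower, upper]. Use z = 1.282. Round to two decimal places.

[18.01, 25.99]

SD = √62.41 ≃ 7.900
SEM = 7.900×√(1 − 0.845) ≃ 3.110
Half-width = 1.282×3.110 ≃ 3.987
Interval: (18.013, 25.987)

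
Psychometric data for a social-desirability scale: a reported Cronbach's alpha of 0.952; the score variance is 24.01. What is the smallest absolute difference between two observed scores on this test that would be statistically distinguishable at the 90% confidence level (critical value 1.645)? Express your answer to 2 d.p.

2.50

SD = √24.01 = 4.9000
SEM = 4.9000·√(1 − 0.9520) ≈ 1.0735
Standard error of the difference = 1.0735·√2 ≈ 1.5182
Minimum reliable difference = 1.645 · SE_diff ≈ 1.645 · 1.5182 ≈ 2.4975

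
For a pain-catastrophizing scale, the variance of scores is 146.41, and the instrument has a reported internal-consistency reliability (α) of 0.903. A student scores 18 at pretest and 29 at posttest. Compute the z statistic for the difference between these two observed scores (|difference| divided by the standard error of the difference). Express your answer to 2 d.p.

2.06

SD = √146.41 = 12.100
SEM = 12.100*√(1 − 0.903) ≈ 3.769
SE_diff = √2 * SEM ≈ 5.329
z = 11 / 5.329 ≈ 2.064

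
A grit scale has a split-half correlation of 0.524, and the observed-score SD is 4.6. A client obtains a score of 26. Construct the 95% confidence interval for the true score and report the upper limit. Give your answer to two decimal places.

Full-length reliability (Spearman-Brown) = 2(0.524)/(1+0.524) ≈ 0.6877
The standard error of measurement is 4.6000×√(1 − 0.6877) ≈ 4.6000×0.5589 ≈ 2.5708.
Margin = 1.96 × 2.5708 ≈ 5.0388
Upper limit = 26 + 5.0388 ≈ 31.0388

31.04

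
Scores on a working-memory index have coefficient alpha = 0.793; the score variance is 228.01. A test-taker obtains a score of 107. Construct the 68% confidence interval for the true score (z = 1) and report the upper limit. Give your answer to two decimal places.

113.87

SD = √228.01 ≈ 15.1000
The standard error of measurement is 15.1000*√(1 − 0.7930) ≈ 15.1000*0.4550 ≈ 6.8701.
Half-width = 1*6.8701 ≈ 6.8701
Upper limit = 107 + 6.8701 ≈ 113.8701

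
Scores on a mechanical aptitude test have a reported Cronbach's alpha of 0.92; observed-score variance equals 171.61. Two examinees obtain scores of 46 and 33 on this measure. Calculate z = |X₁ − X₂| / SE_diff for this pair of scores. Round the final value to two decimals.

SD = √171.61 ≈ 13.1000
SEM = 13.1000 * √(1 − 0.9200) = 13.1000 * √0.0800 ≈ 13.1000 * 0.2828 ≈ 3.7052
Standard error of the difference = 3.7052·√2 ≈ 5.2400
z = |46 − 33| / 5.2400 = 13 / 5.2400 ≈ 2.4809

2.48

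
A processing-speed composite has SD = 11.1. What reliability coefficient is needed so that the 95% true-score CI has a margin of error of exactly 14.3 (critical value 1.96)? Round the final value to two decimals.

0.57

Required SEM = 14.3 / 1.96 ≈ 7.296
Required reliability = 1 − (SEM/SD)² = 1 − 0.432 ≈ 0.568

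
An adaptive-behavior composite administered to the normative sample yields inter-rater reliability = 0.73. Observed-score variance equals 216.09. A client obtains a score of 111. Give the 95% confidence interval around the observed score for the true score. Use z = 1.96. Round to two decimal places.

[96.03, 125.97]

SD = √216.09 ≃ 14.7000
The standard error of measurement is 14.7000*√(1 − 0.7300) ≃ 14.7000*0.5196 ≃ 7.6383.
Half-width = 1.96*7.6383 ≃ 14.9712
CI = 111 ± 14.9712 → [96.0288, 125.9712]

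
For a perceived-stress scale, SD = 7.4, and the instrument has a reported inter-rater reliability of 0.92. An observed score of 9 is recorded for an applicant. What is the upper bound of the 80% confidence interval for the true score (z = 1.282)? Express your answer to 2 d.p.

SEM = 7.4000*√(1 − 0.9200) ≈ 2.0930
Margin = 1.282 * 2.0930 ≈ 2.6833
Upper bound: 9 + 2.6833 = 11.6833

11.68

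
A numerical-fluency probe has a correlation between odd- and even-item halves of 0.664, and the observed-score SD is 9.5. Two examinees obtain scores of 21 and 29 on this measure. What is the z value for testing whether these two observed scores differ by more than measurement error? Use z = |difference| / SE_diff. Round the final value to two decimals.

Full-length reliability (Spearman-Brown) = 2(0.664)/(1+0.664) ≈ 0.798
SEM = 9.500*√(1 − 0.798) ≈ 4.269
SE_diff = √2 * SEM ≈ 6.037
z = |21 − 29| / 6.037 = 8 / 6.037 ≈ 1.325

1.33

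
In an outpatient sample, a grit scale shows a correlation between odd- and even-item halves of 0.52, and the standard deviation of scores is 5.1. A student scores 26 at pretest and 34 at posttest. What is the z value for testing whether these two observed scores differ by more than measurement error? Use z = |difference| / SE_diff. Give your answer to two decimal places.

Spearman-Brown: r = 2(0.52) / (1 + 0.52) = 1.040 / 1.520 ≈ 0.684
SEM = 5.100 × √(1 − 0.684) = 5.100 × √0.316 ≈ 5.100 × 0.562 ≈ 2.866
Standard error of the difference = 2.866·√2 ≈ 4.053
z = 8 / 4.053 ≈ 1.974

1.97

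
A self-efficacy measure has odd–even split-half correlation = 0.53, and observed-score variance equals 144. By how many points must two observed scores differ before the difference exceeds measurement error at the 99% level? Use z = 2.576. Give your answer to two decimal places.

σ = 144^(1/2) = 12.000
Full-length reliability (Spearman-Brown) = 2(0.53)/(1+0.53) ≈ 0.693
SEM = 12.000 * √(1 − 0.693) = 12.000 * √0.307 ≈ 12.000 * 0.554 ≈ 6.651
Standard error of the difference = 6.651·√2 ≈ 9.406
Smallest detectable difference = 2.576*9.406 ≈ 24.230

24.23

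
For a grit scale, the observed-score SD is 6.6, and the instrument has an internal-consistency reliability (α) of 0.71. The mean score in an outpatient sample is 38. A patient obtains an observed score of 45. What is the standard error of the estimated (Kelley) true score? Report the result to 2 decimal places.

SE_est = 6.60000*√(0.71000*0.29000) ≃ 2.99483

2.99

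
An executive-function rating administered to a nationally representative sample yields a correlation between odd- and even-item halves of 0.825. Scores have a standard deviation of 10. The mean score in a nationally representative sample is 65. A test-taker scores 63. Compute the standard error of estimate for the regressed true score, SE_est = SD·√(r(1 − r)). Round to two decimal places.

Spearman-Brown: r = 2(0.825) / (1 + 0.825) = 1.650 / 1.825 ≃ 0.904
SE_est = 10.000×√(0.904×0.096) ≃ 2.944

2.94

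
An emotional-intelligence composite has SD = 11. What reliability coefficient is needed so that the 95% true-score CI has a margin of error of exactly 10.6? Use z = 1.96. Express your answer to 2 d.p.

Required SEM = 10.6 / 1.96 ≈ 5.408
r = 1 − (5.408/11)² ≈ 1 − 0.242 ≈ 0.758

0.76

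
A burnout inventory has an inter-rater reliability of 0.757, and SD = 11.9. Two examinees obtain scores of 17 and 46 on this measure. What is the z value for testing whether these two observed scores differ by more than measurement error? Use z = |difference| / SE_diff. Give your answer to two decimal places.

3.50

SEM = 11.900*√(1 − 0.757) ≈ 5.866
SE_diff = SEM * √2 ≈ 5.866 * 1.414 ≈ 8.296
z = 29 / 8.296 ≈ 3.496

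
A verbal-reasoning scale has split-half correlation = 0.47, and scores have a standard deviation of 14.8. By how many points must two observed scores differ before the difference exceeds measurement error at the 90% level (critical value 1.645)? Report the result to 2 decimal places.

Spearman-Brown: r = 2(0.47) / (1 + 0.47) = 0.94000 / 1.47000 ≈ 0.63946
SEM = 14.80000 * √(1 − 0.63946) = 14.80000 * √0.36054 ≈ 14.80000 * 0.60045 ≈ 8.88671
SE_diff = √2 * SEM ≈ 12.56771
Minimum reliable difference = 1.645 * SE_diff ≈ 1.645 * 12.56771 ≈ 20.67387

20.67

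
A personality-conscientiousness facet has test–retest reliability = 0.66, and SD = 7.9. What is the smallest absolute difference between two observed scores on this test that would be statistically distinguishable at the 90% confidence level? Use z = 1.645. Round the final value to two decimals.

10.72

SEM = 7.900·√(1 − 0.660) ≈ 4.606
Standard error of the difference = 4.606·√2 ≈ 6.515
Minimum reliable difference = 1.645 · SE_diff ≈ 1.645 · 6.515 ≈ 10.716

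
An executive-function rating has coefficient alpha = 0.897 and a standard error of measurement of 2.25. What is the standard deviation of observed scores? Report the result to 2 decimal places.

7.01

SD = 2.25 / √(1 − 0.897) ≈ 7.011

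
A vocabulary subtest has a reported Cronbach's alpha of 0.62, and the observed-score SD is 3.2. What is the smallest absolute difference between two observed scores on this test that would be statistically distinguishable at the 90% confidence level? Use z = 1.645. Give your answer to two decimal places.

The standard error of measurement is 3.200×√(1 − 0.620) ≈ 3.200×0.616 ≈ 1.973.
SE_diff = √2 × SEM ≈ 2.790
Smallest detectable difference = 1.645×2.790 ≈ 4.589

4.59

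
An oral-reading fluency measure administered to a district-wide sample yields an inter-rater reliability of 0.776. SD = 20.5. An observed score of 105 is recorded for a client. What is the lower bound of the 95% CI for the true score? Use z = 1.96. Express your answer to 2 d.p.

SEM = 20.5000 * √(1 − 0.7760) = 20.5000 * √0.2240 ≃ 20.5000 * 0.4733 ≃ 9.7024
Half-width = 1.96*9.7024 ≃ 19.0166
Lower bound: 105 − 19.0166 = 85.9834

85.98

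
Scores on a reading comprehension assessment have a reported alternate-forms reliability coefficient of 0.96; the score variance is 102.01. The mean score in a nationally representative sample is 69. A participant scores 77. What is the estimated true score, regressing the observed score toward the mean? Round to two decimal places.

T̂ = 0.9600(77) + 0.0400(69) ≃ 76.6800

76.68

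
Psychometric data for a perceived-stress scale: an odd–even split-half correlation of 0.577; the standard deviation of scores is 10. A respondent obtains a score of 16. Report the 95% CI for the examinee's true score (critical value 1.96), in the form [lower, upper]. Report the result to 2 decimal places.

[5.85, 26.15]

Spearman-Brown: r = 2(0.577) / (1 + 0.577) = 1.1540 / 1.5770 ≃ 0.7318
The standard error of measurement is 10.0000·√(1 − 0.7318) ≃ 10.0000·0.5179 ≃ 5.1791.
Half-width = 1.96·5.1791 ≃ 10.1510
95% CI: 16 ± 10.1510 = [5.8490, 26.1510]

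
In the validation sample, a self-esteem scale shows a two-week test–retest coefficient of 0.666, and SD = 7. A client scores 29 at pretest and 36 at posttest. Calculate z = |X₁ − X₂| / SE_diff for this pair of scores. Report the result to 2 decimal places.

The standard error of measurement is 7.000×√(1 − 0.666) ≃ 7.000×0.578 ≃ 4.045.
Standard error of the difference = 4.045·√2 ≃ 5.721
z = 7 / 5.721 ≃ 1.224

1.22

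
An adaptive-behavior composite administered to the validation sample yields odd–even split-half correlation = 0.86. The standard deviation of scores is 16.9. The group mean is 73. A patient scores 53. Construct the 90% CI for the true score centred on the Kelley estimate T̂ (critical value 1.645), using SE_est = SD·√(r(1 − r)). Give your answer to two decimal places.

Spearman-Brown: r = 2(0.86) / (1 + 0.86) = 1.7200 / 1.8600 ≈ 0.9247
T̂ = r·X + (1 − r)·M = 0.9247*53 + 0.0753*73 ≈ 49.0108 + 5.4946 ≈ 54.5054
SE_est = SD * √(r(1 − r)) = 16.9000 * √0.0696 ≈ 16.9000 * 0.2638 ≈ 4.4586
90% CI: 54.5054 ± 7.3345 ≈ (47.1709, 61.8398)

[47.17, 61.84]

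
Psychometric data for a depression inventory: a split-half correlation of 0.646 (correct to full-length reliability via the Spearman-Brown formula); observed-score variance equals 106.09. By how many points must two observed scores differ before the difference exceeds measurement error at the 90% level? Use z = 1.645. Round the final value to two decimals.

SD = √106.09 ≈ 10.3000
r_full = 2·0.646 / (1 + 0.646) ≈ 0.7849
SEM = 10.3000*√(1 − 0.7849) ≈ 4.7767
SE_diff = √2 * SEM ≈ 6.7552
Minimum reliable difference = 1.645 * SE_diff ≈ 1.645 * 6.7552 ≈ 11.1123

11.11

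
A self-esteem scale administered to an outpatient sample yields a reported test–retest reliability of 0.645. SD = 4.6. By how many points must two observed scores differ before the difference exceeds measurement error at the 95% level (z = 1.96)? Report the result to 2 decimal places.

SEM = 4.6000 × √(1 − 0.6450) = 4.6000 × √0.3550 ≈ 4.6000 × 0.5958 ≈ 2.7408
Standard error of the difference = 2.7408·√2 ≈ 3.8760
Minimum reliable difference = 1.96 × SE_diff ≈ 1.96 × 3.8760 ≈ 7.5970

7.60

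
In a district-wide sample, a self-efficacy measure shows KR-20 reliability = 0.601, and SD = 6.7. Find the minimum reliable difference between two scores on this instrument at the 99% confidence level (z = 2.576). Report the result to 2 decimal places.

SEM = 6.70000×√(1 − 0.60100) ≈ 4.23215
SE_diff = √2 × SEM ≈ 5.98517
Minimum reliable difference = 2.576 × SE_diff ≈ 2.576 × 5.98517 ≈ 15.41779

15.42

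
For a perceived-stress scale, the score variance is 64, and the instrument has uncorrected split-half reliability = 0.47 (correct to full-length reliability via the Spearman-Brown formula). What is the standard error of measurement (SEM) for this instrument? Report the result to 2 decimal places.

SD = √64 = 8.000
Full-length reliability (Spearman-Brown) = 2(0.47)/(1+0.47) ≃ 0.639
SEM = 8.000*√(1 − 0.639) ≃ 4.804

4.80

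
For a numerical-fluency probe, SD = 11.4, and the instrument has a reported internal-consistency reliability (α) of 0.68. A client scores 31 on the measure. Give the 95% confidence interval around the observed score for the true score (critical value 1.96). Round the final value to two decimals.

[18.36, 43.64]

SEM = 11.400 * √(1 − 0.680) = 11.400 * √0.320 ≈ 11.400 * 0.566 ≈ 6.449
Half-width = 1.96*6.449 ≈ 12.640
Interval: (18.360, 43.640)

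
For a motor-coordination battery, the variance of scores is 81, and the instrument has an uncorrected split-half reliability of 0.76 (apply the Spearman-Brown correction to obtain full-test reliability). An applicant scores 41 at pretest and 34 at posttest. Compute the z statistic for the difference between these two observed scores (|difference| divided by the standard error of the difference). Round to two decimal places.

1.49

SD = √81 ≈ 9.0000
Spearman-Brown: r = 2(0.76) / (1 + 0.76) = 1.5200 / 1.7600 ≈ 0.8636
SEM = 9.0000 * √(1 − 0.8636) = 9.0000 * √0.1364 ≈ 9.0000 * 0.3693 ≈ 3.3235
Standard error of the difference = 3.3235·√2 ≈ 4.7001
z = |41 − 34| / 4.7001 = 7 / 4.7001 ≈ 1.4893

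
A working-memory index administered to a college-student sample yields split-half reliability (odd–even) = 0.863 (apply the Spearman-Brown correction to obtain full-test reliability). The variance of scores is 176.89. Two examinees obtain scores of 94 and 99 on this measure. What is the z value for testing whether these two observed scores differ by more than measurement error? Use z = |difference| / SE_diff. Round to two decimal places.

σ = 176.89^(1/2) = 13.300
Full-length reliability (Spearman-Brown) = 2(0.863)/(1+0.863) ≈ 0.926
The standard error of measurement is 13.300*√(1 − 0.926) ≈ 13.300*0.271 ≈ 3.607.
SE_diff = SEM * √2 ≈ 3.607 * 1.414 ≈ 5.101
z = |94 − 99| / 5.101 = 5 / 5.101 ≈ 0.980

0.98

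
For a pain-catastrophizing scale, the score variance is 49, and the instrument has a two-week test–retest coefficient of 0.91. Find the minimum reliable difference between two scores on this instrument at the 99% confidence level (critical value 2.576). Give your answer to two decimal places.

SD = √49 ≈ 7.0000
The standard error of measurement is 7.0000·√(1 − 0.9100) ≈ 7.0000·0.3000 ≈ 2.1000.
Standard error of the difference = 2.1000·√2 ≈ 2.9698
Minimum reliable difference = 2.576 · SE_diff ≈ 2.576 · 2.9698 ≈ 7.6503

7.65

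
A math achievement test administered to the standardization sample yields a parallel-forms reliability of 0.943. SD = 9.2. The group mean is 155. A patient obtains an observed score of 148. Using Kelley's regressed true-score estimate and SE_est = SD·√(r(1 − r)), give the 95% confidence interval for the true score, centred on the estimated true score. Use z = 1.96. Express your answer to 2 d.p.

[144.22, 152.58]

T̂ = 0.9430(148) + 0.0570(155) ≈ 148.3990
SE_est = 9.2000*√(0.9430*0.0570) ≈ 2.1330
CI = 148.3990 ± 1.96 * 2.1330 → [144.2184, 152.5796]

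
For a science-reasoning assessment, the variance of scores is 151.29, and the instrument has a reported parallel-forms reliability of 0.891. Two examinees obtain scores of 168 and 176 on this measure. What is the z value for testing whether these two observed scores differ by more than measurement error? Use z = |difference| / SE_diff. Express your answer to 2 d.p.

1.39

σ = 151.29^(1/2) = 12.300
SEM = 12.300 * √(1 − 0.891) = 12.300 * √0.109 ≈ 12.300 * 0.330 ≈ 4.061
SE_diff = SEM * √2 ≈ 4.061 * 1.414 ≈ 5.743
z = 8 / 5.743 ≈ 1.393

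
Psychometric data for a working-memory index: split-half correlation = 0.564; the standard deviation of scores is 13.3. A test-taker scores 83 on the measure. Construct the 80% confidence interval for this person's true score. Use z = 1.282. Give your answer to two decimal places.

[74.00, 92.00]

Full-length reliability (Spearman-Brown) = 2(0.564)/(1+0.564) ≃ 0.72123
SEM = 13.30000*√(1 − 0.72123) ≃ 7.02225
1.282 * SEM ≃ 9.00253
80% CI: 83 ± 9.00253 = [73.99747, 92.00253]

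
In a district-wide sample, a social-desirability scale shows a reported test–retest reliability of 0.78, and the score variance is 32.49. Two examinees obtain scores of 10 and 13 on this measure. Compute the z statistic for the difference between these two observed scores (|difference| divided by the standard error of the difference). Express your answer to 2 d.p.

0.79

σ = 32.49^(1/2) = 5.70000
SEM = 5.70000×√(1 − 0.78000) ≈ 2.67354
SE_diff = √2 × SEM ≈ 3.78095
z = 3 / 3.78095 ≈ 0.79345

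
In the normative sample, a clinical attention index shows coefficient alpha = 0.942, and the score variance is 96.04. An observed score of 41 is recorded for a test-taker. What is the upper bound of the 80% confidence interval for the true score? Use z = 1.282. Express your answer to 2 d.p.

σ = 96.04^(1/2) = 9.8000
The standard error of measurement is 9.8000·√(1 − 0.9420) ≈ 9.8000·0.2408 ≈ 2.3602.
1.282 · SEM ≈ 3.0257
Upper limit = 41 + 3.0257 ≈ 44.0257

44.03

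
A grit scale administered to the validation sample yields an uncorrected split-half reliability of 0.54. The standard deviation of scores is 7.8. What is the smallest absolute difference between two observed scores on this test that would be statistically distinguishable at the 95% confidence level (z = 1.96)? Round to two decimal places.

r_full = 2·0.54 / (1 + 0.54) ≈ 0.70130
SEM = 7.80000·√(1 − 0.70130) ≈ 4.26298
Standard error of the difference = 4.26298·√2 ≈ 6.02876
Smallest detectable difference = 1.96·6.02876 ≈ 11.81637

11.82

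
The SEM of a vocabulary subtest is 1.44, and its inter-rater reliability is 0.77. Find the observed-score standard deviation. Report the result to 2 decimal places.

σ = SEM·(1 − r)^(−1/2) ≈ 1.44·2.085 ≈ 3.003

3.00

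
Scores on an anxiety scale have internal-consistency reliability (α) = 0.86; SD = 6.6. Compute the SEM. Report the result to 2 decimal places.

2.47

SEM = 6.6000 · √(1 − 0.8600) = 6.6000 · √0.1400 ≈ 6.6000 · 0.3742 ≈ 2.4695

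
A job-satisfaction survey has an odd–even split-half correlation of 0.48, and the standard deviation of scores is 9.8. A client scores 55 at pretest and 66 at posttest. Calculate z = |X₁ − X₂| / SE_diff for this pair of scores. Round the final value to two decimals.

1.34

Full-length reliability (Spearman-Brown) = 2(0.48)/(1+0.48) ≈ 0.6486
The standard error of measurement is 9.8000×√(1 − 0.6486) ≈ 9.8000×0.5927 ≈ 5.8089.
SE_diff = √2 × SEM ≈ 8.2151
z = |55 − 66| / 8.2151 = 11 / 8.2151 ≈ 1.3390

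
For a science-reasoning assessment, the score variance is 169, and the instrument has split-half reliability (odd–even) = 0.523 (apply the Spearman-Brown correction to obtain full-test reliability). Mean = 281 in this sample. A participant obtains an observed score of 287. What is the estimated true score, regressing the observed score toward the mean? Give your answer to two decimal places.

285.12

Spearman-Brown: r = 2(0.523) / (1 + 0.523) = 1.046 / 1.523 ≈ 0.687
Estimated true score = 0.687*287 + (1 − 0.687)*281 ≈ 285.121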